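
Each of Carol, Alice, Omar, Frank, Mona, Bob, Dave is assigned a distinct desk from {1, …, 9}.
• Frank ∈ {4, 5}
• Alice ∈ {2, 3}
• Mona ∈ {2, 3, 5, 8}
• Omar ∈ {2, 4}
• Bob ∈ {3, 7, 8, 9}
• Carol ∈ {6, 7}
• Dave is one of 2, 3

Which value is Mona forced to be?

Alice and Dave between them cover only {2, 3} — a naked pair. Remove those values from Omar, Mona, Bob.
That leaves Omar = 4. Remove 4 from Frank.
Frank has just one choice, so Frank = 5. Remove 5 from Mona.
So Mona = 8.

8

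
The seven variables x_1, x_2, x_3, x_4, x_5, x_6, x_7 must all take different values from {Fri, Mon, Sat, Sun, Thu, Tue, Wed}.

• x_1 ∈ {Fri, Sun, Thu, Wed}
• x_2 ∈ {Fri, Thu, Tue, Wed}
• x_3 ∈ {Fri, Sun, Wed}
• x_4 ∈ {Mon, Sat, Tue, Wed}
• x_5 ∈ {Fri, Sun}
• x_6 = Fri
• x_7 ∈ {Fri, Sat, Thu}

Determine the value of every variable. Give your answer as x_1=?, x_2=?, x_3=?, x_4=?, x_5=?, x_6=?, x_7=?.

x_1=Thu, x_2=Tue, x_3=Wed, x_4=Mon, x_5=Sun, x_6=Fri, x_7=Sat

x_6 has just one choice, so x_6 = Fri. Remove Fri from x_1, x_2, x_3, x_5, x_7.
x_5's domain is down to {Sun}, so x_5 = Sun. Strike Sun from x_1, x_3.
x_3 has just one choice, so x_3 = Wed. Strike Wed from x_1, x_2, x_4.
That leaves x_1 = Thu. Eliminate Thu elsewhere: x_2, x_7.
That leaves x_2 = Tue. So x_4 can't be Tue.
x_7 has just one choice, so x_7 = Sat. Remove Sat from x_4.
x_4 must be Mon (only option left).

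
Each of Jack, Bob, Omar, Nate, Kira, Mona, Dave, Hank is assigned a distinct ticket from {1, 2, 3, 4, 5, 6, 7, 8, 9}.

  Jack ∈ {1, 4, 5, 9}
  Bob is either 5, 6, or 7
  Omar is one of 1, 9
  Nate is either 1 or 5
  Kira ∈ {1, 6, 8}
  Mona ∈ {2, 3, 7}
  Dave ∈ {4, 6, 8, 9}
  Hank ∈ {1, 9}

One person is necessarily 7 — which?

Bob

Omar and Hank share exactly the 2 values {1, 9}; by pigeonhole those values go to them, so strike 1, 9 from Jack, Nate, Kira, Dave.
Nate's domain is down to {5}, so Nate = 5. Remove 5 from Jack, Bob.
Jack must be 4 (only option left). Eliminate 4 elsewhere: Dave.
The 2 variables Kira and Dave are confined to {6, 8}, which locks those values in; drop them from Bob.
So 7 goes to Bob.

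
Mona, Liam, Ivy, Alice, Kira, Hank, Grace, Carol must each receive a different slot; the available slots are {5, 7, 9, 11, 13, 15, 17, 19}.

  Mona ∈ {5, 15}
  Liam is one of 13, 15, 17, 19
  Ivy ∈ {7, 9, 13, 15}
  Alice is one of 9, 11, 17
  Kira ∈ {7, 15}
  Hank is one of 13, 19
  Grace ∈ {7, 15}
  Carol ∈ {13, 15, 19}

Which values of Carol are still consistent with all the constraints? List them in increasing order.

13, 19

The 8 variables draw from only 8 values {5, 7, 9, 11, 13, 15, 17, 19}, so each is used; only Mona can be 5, hence Mona = 5.
The 7 still-open variables together cover exactly {7, 9, 11, 13, 15, 17, 19} — 7 values for 7 variables — and 11 appears only in Alice's list, so Alice = 11.
The 6 still-open variables draw from only 6 values {7, 9, 13, 15, 17, 19}, so each is used; only Ivy can be 9, hence Ivy = 9.
The 5 still-open variables draw from only 5 values {7, 13, 15, 17, 19}, so each is used; only Liam can be 17, hence Liam = 17.
Kira and Grace share exactly the 2 values {7, 15}; by pigeonhole those values go to them, so strike 7, 15 from Carol.
No further eliminations apply; Carol can still be any of 13, 19.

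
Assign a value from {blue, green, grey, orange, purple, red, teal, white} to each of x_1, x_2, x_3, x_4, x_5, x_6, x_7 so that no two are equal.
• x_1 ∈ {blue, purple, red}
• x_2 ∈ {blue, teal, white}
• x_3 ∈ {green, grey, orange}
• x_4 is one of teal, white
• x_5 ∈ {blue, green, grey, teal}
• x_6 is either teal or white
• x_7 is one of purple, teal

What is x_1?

The 2 variables x_4 and x_6 are confined to {teal, white}, which locks those values in; drop them from x_2, x_5, x_7.
x_2 has just one choice, so x_2 = blue. So x_1, x_5 can't be blue.
x_7 has just one choice, so x_7 = purple. Eliminate purple elsewhere: x_1.
So x_1 = red.

red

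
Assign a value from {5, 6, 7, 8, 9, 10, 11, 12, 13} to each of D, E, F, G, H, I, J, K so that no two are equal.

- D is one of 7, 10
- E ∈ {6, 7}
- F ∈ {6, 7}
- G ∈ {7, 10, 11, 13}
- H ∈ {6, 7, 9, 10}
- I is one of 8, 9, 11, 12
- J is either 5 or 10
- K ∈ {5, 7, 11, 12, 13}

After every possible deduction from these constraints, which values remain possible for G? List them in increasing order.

The 2 variables E and F are confined to {6, 7}, which locks those values in; drop them from D, G, H, K.
That leaves D = 10. So G, H, J can't be 10.
That leaves H = 9. Eliminate 9 elsewhere: I.
J must be 5 (only option left). So K can't be 5.
No further eliminations apply; G can still be any of 11, 13.

11, 13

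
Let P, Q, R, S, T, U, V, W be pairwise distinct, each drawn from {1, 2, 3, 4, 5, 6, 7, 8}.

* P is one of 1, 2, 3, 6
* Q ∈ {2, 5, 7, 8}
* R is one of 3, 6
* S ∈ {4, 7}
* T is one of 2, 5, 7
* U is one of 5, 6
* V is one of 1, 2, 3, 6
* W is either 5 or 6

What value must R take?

The 8 variables draw from only 8 values {1, 2, 3, 4, 5, 6, 7, 8}, so each is used; only S can be 4, hence S = 4.
Among the 7 still-open variables, 8 fits only Q (and all 7 values in {1, 2, 3, 5, 6, 7, 8} must be used), so Q = 8.
Among the 6 still-open variables, 7 fits only T (and all 6 values in {1, 2, 3, 5, 6, 7} must be used), so T = 7.
U and W share exactly the 2 values {5, 6}; by pigeonhole those values go to them, so strike 5, 6 from P, R, V.
So R = 3.

3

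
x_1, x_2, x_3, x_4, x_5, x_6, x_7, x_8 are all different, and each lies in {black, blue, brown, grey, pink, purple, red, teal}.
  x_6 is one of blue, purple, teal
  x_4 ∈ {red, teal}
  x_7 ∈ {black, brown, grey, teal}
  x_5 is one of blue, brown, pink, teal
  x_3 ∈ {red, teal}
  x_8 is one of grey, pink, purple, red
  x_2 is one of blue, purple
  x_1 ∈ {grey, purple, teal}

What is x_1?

grey

Among the 8 variables, black fits only x_7 (and all 8 values in {black, blue, brown, grey, pink, purple, red, teal} must be used), so x_7 = black.
The 7 still-open variables draw from only 7 values {blue, brown, grey, pink, purple, red, teal}, so each is used; only x_5 can be brown, hence x_5 = brown.
The 6 still-open variables draw from only 6 values {blue, grey, pink, purple, red, teal}, so each is used; only x_8 can be pink, hence x_8 = pink.
The 5 still-open variables draw from only 5 values {blue, grey, purple, red, teal}, so each is used; only x_1 can be grey, hence x_1 = grey.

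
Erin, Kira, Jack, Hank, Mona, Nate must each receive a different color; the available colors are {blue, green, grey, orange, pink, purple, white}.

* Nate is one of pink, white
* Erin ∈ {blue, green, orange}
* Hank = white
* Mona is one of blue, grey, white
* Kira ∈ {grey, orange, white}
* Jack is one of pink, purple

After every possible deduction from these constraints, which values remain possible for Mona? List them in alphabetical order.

Hank must be white (only option left). Remove white from Kira, Mona, Nate.
Nate must be pink (only option left). Strike pink from Jack.
Jack has just one choice, so Jack = purple.
No further eliminations apply; Mona can still be any of blue, grey.

blue, grey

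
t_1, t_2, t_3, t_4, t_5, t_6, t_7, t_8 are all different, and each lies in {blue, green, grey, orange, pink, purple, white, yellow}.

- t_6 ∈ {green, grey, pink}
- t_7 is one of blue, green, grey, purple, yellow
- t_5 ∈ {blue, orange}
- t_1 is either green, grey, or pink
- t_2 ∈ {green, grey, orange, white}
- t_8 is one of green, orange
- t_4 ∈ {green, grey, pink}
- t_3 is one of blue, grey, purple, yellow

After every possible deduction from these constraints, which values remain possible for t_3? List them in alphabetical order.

purple, yellow

Among the 8 variables, white fits only t_2 (and all 8 values in {blue, green, grey, orange, pink, purple, white, yellow} must be used), so t_2 = white.
The 3 variables t_1, t_4, t_6 are confined to {green, grey, pink}, which locks those values in; drop them from t_3, t_7, t_8.
That leaves t_8 = orange. Remove orange from t_5.
That leaves t_5 = blue. Eliminate blue elsewhere: t_3, t_7.
No further eliminations apply; t_3 can still be any of purple, yellow.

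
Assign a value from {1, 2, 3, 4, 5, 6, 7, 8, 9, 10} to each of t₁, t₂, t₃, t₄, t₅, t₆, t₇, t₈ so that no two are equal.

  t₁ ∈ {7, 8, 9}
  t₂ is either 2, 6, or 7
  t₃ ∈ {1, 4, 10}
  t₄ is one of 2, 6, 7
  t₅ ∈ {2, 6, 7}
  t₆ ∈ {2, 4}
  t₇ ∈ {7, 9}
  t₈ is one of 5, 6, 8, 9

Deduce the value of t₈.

5

t₂, t₄, t₅ between them cover only {2, 6, 7} — a naked triple. Remove those values from t₁, t₆, t₇, t₈.
t₆ must be 4 (only option left). Remove 4 from t₃.
t₇'s domain is down to {9}, so t₇ = 9. So t₁, t₈ can't be 9.
That leaves t₁ = 8. Strike 8 from t₈.
So t₈ = 5.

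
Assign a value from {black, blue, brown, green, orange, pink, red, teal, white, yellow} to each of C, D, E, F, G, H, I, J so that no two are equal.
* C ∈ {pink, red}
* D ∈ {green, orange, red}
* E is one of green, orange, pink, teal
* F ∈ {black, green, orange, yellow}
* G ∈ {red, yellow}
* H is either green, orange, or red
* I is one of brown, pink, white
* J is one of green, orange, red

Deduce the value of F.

The 3 variables D, H, J are confined to {green, orange, red}, which locks those values in; drop them from C, E, F, G.
C must be pink (only option left). So E, I can't be pink.
That leaves E = teal.
G must be yellow (only option left). Strike yellow from F.
So F = black.

black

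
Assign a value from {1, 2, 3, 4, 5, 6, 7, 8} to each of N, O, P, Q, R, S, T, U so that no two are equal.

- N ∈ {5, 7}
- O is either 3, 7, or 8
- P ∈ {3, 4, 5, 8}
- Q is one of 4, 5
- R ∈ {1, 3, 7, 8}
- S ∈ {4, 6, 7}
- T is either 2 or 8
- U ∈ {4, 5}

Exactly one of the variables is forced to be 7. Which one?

N

The 8 variables together cover exactly {1, 2, 3, 4, 5, 6, 7, 8} — 8 values for 8 variables — and 1 appears only in R's list, so R = 1.
Among the 7 still-open variables, 2 fits only T (and all 7 values in {2, 3, 4, 5, 6, 7, 8} must be used), so T = 2.
The 6 still-open variables together cover exactly {3, 4, 5, 6, 7, 8} — 6 values for 6 variables — and 6 appears only in S's list, so S = 6.
The 2 variables Q and U are confined to {4, 5}, which locks those values in; drop them from N, P.
So 7 goes to N.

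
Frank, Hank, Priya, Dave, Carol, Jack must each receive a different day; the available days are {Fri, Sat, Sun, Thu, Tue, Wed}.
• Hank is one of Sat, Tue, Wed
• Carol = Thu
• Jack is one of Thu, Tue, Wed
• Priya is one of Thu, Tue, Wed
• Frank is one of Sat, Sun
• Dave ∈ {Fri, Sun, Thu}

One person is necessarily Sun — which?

Carol's domain is down to {Thu}, so Carol = Thu. So Priya, Dave, Jack can't be Thu.
Among the 5 still-open variables, Fri fits only Dave (and all 5 values in {Fri, Sat, Sun, Tue, Wed} must be used), so Dave = Fri.
The 4 still-open variables together cover exactly {Sat, Sun, Tue, Wed} — 4 values for 4 variables — and Sun appears only in Frank's list, so Frank = Sun.

Frank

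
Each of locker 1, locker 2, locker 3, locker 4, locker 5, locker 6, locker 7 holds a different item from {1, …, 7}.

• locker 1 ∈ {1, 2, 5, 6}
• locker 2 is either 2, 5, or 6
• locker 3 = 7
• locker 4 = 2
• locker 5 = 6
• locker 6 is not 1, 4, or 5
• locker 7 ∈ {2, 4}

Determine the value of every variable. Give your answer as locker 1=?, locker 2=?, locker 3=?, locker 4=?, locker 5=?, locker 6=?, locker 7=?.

locker 3's domain is down to {7}, so locker 3 = 7. Eliminate 7 elsewhere: locker 6.
locker 4 must be 2 (only option left). Eliminate 2 elsewhere: locker 1, locker 2, locker 6, locker 7.
locker 5's domain is down to {6}, so locker 5 = 6. Remove 6 from locker 1, locker 2, locker 6.
locker 6 must be 3 (only option left).
locker 7 must be 4 (only option left).
locker 2 has just one choice, so locker 2 = 5. So locker 1 can't be 5.
locker 1 must be 1 (only option left).

locker 1=1, locker 2=5, locker 3=7, locker 4=2, locker 5=6, locker 6=3, locker 7=4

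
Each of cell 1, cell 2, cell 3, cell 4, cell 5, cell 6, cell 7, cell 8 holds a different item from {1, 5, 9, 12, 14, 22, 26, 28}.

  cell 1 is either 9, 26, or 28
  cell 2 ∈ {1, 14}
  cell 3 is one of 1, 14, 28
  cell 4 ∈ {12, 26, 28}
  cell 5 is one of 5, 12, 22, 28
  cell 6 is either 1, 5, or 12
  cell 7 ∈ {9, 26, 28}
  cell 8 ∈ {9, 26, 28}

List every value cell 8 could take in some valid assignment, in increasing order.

The 8 variables together cover exactly {1, 5, 9, 12, 14, 22, 26, 28} — 8 values for 8 variables — and 22 appears only in cell 5's list, so cell 5 = 22.
Among the 7 still-open variables, 5 fits only cell 6 (and all 7 values in {1, 5, 9, 12, 14, 26, 28} must be used), so cell 6 = 5.
The 6 still-open variables together cover exactly {1, 9, 12, 14, 26, 28} — 6 values for 6 variables — and 12 appears only in cell 4's list, so cell 4 = 12.
cell 1, cell 7, cell 8 share exactly the 3 values {9, 26, 28}; by pigeonhole those values go to them, so strike 9, 26, 28 from cell 3.
No further eliminations apply; cell 8 can still be any of 9, 26, 28.

9, 26, 28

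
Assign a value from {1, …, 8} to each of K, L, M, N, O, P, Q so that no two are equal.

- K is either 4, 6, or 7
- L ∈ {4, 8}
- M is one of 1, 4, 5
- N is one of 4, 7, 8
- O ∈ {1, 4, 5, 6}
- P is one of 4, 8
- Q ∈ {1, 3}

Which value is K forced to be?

6

The 7 variables draw from only 7 values {1, 3, 4, 5, 6, 7, 8}, so each is used; only Q can be 3, hence Q = 3.
L and P between them cover only {4, 8} — a naked pair. Remove those values from K, M, N, O.
N's domain is down to {7}, so N = 7. Eliminate 7 elsewhere: K.
So K = 6.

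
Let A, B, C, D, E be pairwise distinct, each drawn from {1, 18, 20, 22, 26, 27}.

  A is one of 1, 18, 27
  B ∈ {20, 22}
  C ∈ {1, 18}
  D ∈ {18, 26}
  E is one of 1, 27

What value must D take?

26

A, C, E share exactly the 3 values {1, 18, 27}; by pigeonhole those values go to them, so strike 1, 18, 27 from D.
So D = 26.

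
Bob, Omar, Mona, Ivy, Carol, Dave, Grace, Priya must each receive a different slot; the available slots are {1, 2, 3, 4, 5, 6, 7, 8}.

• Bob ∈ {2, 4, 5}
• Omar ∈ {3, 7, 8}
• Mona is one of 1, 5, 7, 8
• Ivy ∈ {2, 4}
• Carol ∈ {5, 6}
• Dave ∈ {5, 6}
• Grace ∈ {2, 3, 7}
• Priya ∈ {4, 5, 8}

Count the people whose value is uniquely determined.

2

The 8 variables draw from only 8 values {1, 2, 3, 4, 5, 6, 7, 8}, so each is used; only Mona can be 1, hence Mona = 1.
The 2 variables Carol and Dave are confined to {5, 6}, which locks those values in; drop them from Bob, Priya.
Bob and Ivy share exactly the 2 values {2, 4}; by pigeonhole those values go to them, so strike 2, 4 from Grace, Priya.
Priya must be 8 (only option left). Remove 8 from Omar.
Determined: Mona=1, Priya=8. The other people each still have more than one consistent value. That makes 2.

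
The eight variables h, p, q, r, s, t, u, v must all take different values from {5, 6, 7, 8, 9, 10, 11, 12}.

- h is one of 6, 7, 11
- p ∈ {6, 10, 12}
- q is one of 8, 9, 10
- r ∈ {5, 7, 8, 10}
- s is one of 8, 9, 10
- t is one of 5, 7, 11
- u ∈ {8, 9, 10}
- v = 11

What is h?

v has just one choice, so v = 11. So h, t can't be 11.
The 7 still-open variables together cover exactly {5, 6, 7, 8, 9, 10, 12} — 7 values for 7 variables — and 12 appears only in p's list, so p = 12.
Among the 6 still-open variables, 6 fits only h (and all 6 values in {5, 6, 7, 8, 9, 10} must be used), so h = 6.

6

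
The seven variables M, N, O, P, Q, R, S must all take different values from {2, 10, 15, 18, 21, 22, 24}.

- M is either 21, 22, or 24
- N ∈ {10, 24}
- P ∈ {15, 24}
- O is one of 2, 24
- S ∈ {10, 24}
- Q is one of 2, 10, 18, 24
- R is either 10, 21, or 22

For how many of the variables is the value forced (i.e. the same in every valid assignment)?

3

The 7 variables draw from only 7 values {2, 10, 15, 18, 21, 22, 24}, so each is used; only P can be 15, hence P = 15.
The 6 still-open variables draw from only 6 values {2, 10, 18, 21, 22, 24}, so each is used; only Q can be 18, hence Q = 18.
Among the 5 still-open variables, 2 fits only O (and all 5 values in {2, 10, 21, 22, 24} must be used), so O = 2.
The 2 variables N and S are confined to {10, 24}, which locks those values in; drop them from M, R.
Determined: O=2, P=15, Q=18. The other variables each still have more than one consistent value. That makes 3.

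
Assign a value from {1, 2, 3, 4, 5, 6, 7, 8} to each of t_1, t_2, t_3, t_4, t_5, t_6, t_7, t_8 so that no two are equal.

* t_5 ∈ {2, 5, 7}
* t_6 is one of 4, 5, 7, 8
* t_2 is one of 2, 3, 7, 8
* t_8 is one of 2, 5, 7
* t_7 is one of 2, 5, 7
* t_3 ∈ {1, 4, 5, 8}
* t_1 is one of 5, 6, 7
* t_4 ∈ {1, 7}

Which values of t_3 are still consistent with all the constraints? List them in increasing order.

4, 8

The 8 variables together cover exactly {1, 2, 3, 4, 5, 6, 7, 8} — 8 values for 8 variables — and 3 appears only in t_2's list, so t_2 = 3.
The 7 still-open variables draw from only 7 values {1, 2, 4, 5, 6, 7, 8}, so each is used; only t_1 can be 6, hence t_1 = 6.
The 3 variables t_5, t_7, t_8 are confined to {2, 5, 7}, which locks those values in; drop them from t_3, t_4, t_6.
That leaves t_4 = 1. So t_3 can't be 1.
No further eliminations apply; t_3 can still be any of 4, 8.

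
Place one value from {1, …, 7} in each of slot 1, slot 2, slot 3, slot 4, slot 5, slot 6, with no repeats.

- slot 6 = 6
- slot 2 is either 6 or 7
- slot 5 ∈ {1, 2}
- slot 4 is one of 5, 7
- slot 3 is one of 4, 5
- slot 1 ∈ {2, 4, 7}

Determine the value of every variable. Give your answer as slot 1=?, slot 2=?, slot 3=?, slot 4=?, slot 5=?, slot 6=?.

slot 1=2, slot 2=7, slot 3=4, slot 4=5, slot 5=1, slot 6=6

slot 6 must be 6 (only option left). Eliminate 6 elsewhere: slot 2.
slot 2 has just one choice, so slot 2 = 7. So slot 1, slot 4 can't be 7.
slot 4's domain is down to {5}, so slot 4 = 5. Strike 5 from slot 3.
That leaves slot 3 = 4. So slot 1 can't be 4.
slot 1's domain is down to {2}, so slot 1 = 2. Eliminate 2 elsewhere: slot 5.
slot 5 must be 1 (only option left).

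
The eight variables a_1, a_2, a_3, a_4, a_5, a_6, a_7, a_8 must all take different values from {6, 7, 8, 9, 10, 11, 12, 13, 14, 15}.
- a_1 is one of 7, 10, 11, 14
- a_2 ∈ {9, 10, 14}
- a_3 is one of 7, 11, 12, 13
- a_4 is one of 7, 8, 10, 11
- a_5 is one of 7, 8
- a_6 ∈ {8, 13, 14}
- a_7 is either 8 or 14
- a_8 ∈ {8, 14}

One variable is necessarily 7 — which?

The 8 variables together cover exactly {7, 8, 9, 10, 11, 12, 13, 14} — 8 values for 8 variables — and 9 appears only in a_2's list, so a_2 = 9.
The 7 still-open variables draw from only 7 values {7, 8, 10, 11, 12, 13, 14}, so each is used; only a_3 can be 12, hence a_3 = 12.
The 6 still-open variables draw from only 6 values {7, 8, 10, 11, 13, 14}, so each is used; only a_6 can be 13, hence a_6 = 13.
a_7 and a_8 share exactly the 2 values {8, 14}; by pigeonhole those values go to them, so strike 8, 14 from a_1, a_4, a_5.

a_5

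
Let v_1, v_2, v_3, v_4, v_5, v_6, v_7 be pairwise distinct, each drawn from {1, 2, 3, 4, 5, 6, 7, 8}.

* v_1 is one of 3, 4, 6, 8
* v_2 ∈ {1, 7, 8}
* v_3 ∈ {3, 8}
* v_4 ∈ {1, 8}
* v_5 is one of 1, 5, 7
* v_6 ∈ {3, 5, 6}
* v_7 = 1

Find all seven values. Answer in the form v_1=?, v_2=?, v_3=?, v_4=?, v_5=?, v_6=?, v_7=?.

v_7's domain is down to {1}, so v_7 = 1. Eliminate 1 elsewhere: v_2, v_4, v_5.
v_4 has just one choice, so v_4 = 8. Strike 8 from v_1, v_2, v_3.
v_2 has just one choice, so v_2 = 7. Strike 7 from v_5.
v_3 has just one choice, so v_3 = 3. So v_1, v_6 can't be 3.
That leaves v_5 = 5. Strike 5 from v_6.
That leaves v_6 = 6. So v_1 can't be 6.
v_1's domain is down to {4}, so v_1 = 4.

v_1=4, v_2=7, v_3=3, v_4=8, v_5=5, v_6=6, v_7=1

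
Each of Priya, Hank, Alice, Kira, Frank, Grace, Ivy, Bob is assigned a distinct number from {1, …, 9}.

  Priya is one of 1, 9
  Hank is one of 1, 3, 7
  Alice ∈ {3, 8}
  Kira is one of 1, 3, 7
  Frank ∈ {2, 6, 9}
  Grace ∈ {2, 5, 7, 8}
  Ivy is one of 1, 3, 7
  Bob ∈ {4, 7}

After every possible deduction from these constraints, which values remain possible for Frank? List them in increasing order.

Hank, Kira, Ivy between them cover only {1, 3, 7} — a naked triple. Remove those values from Priya, Alice, Grace, Bob.
That leaves Priya = 9. Remove 9 from Frank.
Alice has just one choice, so Alice = 8. Remove 8 from Grace.
Bob has just one choice, so Bob = 4.
No further eliminations apply; Frank can still be any of 2, 6.

2, 6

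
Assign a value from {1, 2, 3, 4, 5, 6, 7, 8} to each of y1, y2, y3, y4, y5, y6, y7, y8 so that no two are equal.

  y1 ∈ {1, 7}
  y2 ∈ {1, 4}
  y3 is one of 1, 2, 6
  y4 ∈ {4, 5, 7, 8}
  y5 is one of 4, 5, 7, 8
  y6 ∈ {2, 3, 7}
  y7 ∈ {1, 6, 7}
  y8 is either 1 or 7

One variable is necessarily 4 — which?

y2

The 8 variables draw from only 8 values {1, 2, 3, 4, 5, 6, 7, 8}, so each is used; only y6 can be 3, hence y6 = 3.
Among the 7 still-open variables, 2 fits only y3 (and all 7 values in {1, 2, 4, 5, 6, 7, 8} must be used), so y3 = 2.
The 6 still-open variables draw from only 6 values {1, 4, 5, 6, 7, 8}, so each is used; only y7 can be 6, hence y7 = 6.
The 2 variables y1 and y8 are confined to {1, 7}, which locks those values in; drop them from y2, y4, y5.
So 4 goes to y2.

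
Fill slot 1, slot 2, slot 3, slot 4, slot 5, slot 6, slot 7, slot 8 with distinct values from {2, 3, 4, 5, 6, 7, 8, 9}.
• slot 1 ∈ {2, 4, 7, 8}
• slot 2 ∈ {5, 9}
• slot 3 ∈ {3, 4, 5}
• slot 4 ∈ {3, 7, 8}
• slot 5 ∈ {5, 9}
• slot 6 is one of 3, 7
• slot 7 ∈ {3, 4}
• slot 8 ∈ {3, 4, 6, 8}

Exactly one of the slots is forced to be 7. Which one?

The 8 variables draw from only 8 values {2, 3, 4, 5, 6, 7, 8, 9}, so each is used; only slot 1 can be 2, hence slot 1 = 2.
The 7 still-open variables together cover exactly {3, 4, 5, 6, 7, 8, 9} — 7 values for 7 variables — and 6 appears only in slot 8's list, so slot 8 = 6.
The 6 still-open variables together cover exactly {3, 4, 5, 7, 8, 9} — 6 values for 6 variables — and 8 appears only in slot 4's list, so slot 4 = 8.
The 5 still-open variables draw from only 5 values {3, 4, 5, 7, 9}, so each is used; only slot 6 can be 7, hence slot 6 = 7.

slot 6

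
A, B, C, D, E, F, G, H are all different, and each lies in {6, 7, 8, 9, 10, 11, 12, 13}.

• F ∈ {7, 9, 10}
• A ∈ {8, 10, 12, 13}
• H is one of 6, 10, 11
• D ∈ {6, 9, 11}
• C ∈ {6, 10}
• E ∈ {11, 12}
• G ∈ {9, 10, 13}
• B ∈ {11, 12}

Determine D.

The 8 variables together cover exactly {6, 7, 8, 9, 10, 11, 12, 13} — 8 values for 8 variables — and 7 appears only in F's list, so F = 7.
The 7 still-open variables draw from only 7 values {6, 8, 9, 10, 11, 12, 13}, so each is used; only A can be 8, hence A = 8.
The 6 still-open variables draw from only 6 values {6, 9, 10, 11, 12, 13}, so each is used; only G can be 13, hence G = 13.
The 5 still-open variables together cover exactly {6, 9, 10, 11, 12} — 5 values for 5 variables — and 9 appears only in D's list, so D = 9.

9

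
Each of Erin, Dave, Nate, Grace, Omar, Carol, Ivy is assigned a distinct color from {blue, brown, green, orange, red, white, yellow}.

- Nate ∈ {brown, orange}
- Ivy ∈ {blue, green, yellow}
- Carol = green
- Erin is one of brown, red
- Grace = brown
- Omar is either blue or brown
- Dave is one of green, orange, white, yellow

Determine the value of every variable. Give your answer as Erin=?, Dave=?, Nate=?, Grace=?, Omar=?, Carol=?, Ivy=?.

Grace has just one choice, so Grace = brown. So Erin, Nate, Omar can't be brown.
That leaves Omar = blue. So Ivy can't be blue.
That leaves Carol = green. Strike green from Dave, Ivy.
Ivy must be yellow (only option left). Strike yellow from Dave.
That leaves Erin = red.
Nate must be orange (only option left). Remove orange from Dave.
Dave must be white (only option left).

Erin=red, Dave=white, Nate=orange, Grace=brown, Omar=blue, Carol=green, Ivy=yellow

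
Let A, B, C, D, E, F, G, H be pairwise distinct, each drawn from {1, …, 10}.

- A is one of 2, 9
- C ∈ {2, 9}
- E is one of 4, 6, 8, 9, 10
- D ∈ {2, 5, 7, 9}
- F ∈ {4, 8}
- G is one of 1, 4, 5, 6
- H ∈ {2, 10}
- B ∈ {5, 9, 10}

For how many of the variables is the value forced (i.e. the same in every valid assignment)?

A and C between them cover only {2, 9} — a naked pair. Remove those values from B, D, E, H.
H has just one choice, so H = 10. Eliminate 10 elsewhere: B, E.
That leaves B = 5. Eliminate 5 elsewhere: D, G.
D has just one choice, so D = 7.
Determined: B=5, D=7, H=10. The other variables each still have more than one consistent value. That makes 3.

3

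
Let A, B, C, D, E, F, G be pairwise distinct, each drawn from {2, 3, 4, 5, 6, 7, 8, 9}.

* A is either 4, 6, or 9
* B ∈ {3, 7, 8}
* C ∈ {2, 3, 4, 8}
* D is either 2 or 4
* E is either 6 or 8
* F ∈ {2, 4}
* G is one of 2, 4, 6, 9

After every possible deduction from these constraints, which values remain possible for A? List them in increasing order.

6, 9

Among the 7 variables, 7 fits only B (and all 7 values in {2, 3, 4, 6, 7, 8, 9} must be used), so B = 7.
The 6 still-open variables together cover exactly {2, 3, 4, 6, 8, 9} — 6 values for 6 variables — and 3 appears only in C's list, so C = 3.
The 5 still-open variables draw from only 5 values {2, 4, 6, 8, 9}, so each is used; only E can be 8, hence E = 8.
D and F share exactly the 2 values {2, 4}; by pigeonhole those values go to them, so strike 2, 4 from A, G.
No further eliminations apply; A can still be any of 6, 9.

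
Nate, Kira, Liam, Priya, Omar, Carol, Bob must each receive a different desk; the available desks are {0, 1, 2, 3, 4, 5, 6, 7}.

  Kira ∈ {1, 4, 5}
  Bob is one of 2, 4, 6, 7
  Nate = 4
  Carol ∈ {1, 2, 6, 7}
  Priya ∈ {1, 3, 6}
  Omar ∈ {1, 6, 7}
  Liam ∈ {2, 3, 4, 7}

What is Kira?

5

Nate's domain is down to {4}, so Nate = 4. So Kira, Liam, Bob can't be 4.
Among the 6 still-open variables, 5 fits only Kira (and all 6 values in {1, 2, 3, 5, 6, 7} must be used), so Kira = 5.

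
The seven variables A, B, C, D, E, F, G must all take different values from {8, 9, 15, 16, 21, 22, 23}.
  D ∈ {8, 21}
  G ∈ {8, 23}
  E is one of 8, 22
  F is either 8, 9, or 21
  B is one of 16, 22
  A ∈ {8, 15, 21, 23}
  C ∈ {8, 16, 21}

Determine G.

23

The 7 variables together cover exactly {8, 9, 15, 16, 21, 22, 23} — 7 values for 7 variables — and 9 appears only in F's list, so F = 9.
The 6 still-open variables draw from only 6 values {8, 15, 16, 21, 22, 23}, so each is used; only A can be 15, hence A = 15.
The 5 still-open variables draw from only 5 values {8, 16, 21, 22, 23}, so each is used; only G can be 23, hence G = 23.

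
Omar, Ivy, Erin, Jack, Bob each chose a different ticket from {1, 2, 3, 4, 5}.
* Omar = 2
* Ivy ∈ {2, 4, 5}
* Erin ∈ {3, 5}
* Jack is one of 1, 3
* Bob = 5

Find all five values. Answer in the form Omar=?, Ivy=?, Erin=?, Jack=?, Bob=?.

Omar has just one choice, so Omar = 2. Eliminate 2 elsewhere: Ivy.
Bob has just one choice, so Bob = 5. So Ivy, Erin can't be 5.
That leaves Ivy = 4.
That leaves Erin = 3. Remove 3 from Jack.
Jack has just one choice, so Jack = 1.

Omar=2, Ivy=4, Erin=3, Jack=1, Bob=5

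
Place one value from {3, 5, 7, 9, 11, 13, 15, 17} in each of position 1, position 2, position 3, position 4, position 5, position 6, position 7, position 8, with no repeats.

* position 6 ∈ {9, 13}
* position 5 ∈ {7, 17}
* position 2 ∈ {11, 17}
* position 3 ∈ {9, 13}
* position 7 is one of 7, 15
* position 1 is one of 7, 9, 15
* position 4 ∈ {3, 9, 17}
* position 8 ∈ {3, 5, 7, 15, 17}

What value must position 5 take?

17

Among the 8 variables, 5 fits only position 8 (and all 8 values in {3, 5, 7, 9, 11, 13, 15, 17} must be used), so position 8 = 5.
The 7 still-open variables draw from only 7 values {3, 7, 9, 11, 13, 15, 17}, so each is used; only position 4 can be 3, hence position 4 = 3.
The 6 still-open variables together cover exactly {7, 9, 11, 13, 15, 17} — 6 values for 6 variables — and 11 appears only in position 2's list, so position 2 = 11.
The 5 still-open variables together cover exactly {7, 9, 13, 15, 17} — 5 values for 5 variables — and 17 appears only in position 5's list, so position 5 = 17.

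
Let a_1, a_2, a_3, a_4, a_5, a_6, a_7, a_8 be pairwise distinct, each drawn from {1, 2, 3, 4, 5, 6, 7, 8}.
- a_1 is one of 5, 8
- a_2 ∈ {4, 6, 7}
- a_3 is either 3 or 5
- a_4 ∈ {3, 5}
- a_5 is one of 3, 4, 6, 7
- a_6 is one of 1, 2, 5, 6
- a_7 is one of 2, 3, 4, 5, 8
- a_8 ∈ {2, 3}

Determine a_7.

4

The 8 variables draw from only 8 values {1, 2, 3, 4, 5, 6, 7, 8}, so each is used; only a_6 can be 1, hence a_6 = 1.
a_3 and a_4 between them cover only {3, 5} — a naked pair. Remove those values from a_1, a_5, a_7, a_8.
a_1 must be 8 (only option left). Remove 8 from a_7.
a_8 has just one choice, so a_8 = 2. Strike 2 from a_7.
So a_7 = 4.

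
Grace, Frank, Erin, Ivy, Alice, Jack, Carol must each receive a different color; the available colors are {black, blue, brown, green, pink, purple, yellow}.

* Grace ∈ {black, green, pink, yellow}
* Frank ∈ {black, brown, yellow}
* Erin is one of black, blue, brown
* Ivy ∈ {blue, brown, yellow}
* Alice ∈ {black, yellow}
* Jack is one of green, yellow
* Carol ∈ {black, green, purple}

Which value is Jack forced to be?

green

The 7 variables together cover exactly {black, blue, brown, green, pink, purple, yellow} — 7 values for 7 variables — and pink appears only in Grace's list, so Grace = pink.
The 6 still-open variables together cover exactly {black, blue, brown, green, purple, yellow} — 6 values for 6 variables — and purple appears only in Carol's list, so Carol = purple.
Among the 5 still-open variables, green fits only Jack (and all 5 values in {black, blue, brown, green, yellow} must be used), so Jack = green.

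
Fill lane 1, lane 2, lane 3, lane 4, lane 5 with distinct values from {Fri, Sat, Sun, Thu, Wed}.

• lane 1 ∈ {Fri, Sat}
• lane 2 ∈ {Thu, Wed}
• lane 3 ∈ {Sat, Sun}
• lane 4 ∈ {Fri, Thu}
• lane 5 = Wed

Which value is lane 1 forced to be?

lane 5's domain is down to {Wed}, so lane 5 = Wed. Remove Wed from lane 2.
lane 2 must be Thu (only option left). Eliminate Thu elsewhere: lane 4.
lane 4's domain is down to {Fri}, so lane 4 = Fri. Strike Fri from lane 1.
So lane 1 = Sat.

Sat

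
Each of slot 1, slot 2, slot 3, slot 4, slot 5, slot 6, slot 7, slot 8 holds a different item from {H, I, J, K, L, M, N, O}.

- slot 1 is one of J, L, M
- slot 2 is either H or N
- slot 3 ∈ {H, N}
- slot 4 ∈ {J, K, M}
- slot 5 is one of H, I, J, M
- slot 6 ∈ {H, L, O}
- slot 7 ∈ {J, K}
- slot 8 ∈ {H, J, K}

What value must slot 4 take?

M

The 8 variables draw from only 8 values {H, I, J, K, L, M, N, O}, so each is used; only slot 5 can be I, hence slot 5 = I.
Among the 7 still-open variables, O fits only slot 6 (and all 7 values in {H, J, K, L, M, N, O} must be used), so slot 6 = O.
The 6 still-open variables together cover exactly {H, J, K, L, M, N} — 6 values for 6 variables — and L appears only in slot 1's list, so slot 1 = L.
The 5 still-open variables draw from only 5 values {H, J, K, M, N}, so each is used; only slot 4 can be M, hence slot 4 = M.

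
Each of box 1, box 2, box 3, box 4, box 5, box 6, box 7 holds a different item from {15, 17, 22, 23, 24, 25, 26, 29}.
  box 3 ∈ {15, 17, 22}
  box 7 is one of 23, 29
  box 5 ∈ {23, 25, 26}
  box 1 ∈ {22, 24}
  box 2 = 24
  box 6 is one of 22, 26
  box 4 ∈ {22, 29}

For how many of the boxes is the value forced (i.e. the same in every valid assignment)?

box 2 has just one choice, so box 2 = 24. Remove 24 from box 1.
box 1 must be 22 (only option left). Remove 22 from box 3, box 4, box 6.
box 4 must be 29 (only option left). So box 7 can't be 29.
That leaves box 6 = 26. Strike 26 from box 5.
box 7 has just one choice, so box 7 = 23. Remove 23 from box 5.
box 5 has just one choice, so box 5 = 25.
Determined: box 1=22, box 2=24, box 4=29, box 5=25, box 6=26, box 7=23. The other boxes each still have more than one consistent value. That makes 6.

6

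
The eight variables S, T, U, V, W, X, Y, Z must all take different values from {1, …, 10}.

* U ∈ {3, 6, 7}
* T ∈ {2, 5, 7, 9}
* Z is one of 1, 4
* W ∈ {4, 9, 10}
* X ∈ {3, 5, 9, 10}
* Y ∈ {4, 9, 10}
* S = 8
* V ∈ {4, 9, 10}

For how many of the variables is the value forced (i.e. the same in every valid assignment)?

2

S must be 8 (only option left).
The 3 variables V, W, Y are confined to {4, 9, 10}, which locks those values in; drop them from T, X, Z.
Z must be 1 (only option left).
Determined: S=8, Z=1. The other variables each still have more than one consistent value. That makes 2.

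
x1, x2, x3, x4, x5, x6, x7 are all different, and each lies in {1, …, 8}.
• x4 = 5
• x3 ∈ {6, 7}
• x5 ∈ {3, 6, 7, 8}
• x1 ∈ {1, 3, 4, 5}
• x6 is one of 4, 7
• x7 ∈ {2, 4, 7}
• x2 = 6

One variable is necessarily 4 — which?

x2 must be 6 (only option left). So x3, x5 can't be 6.
x3's domain is down to {7}, so x3 = 7. Strike 7 from x5, x6, x7.
So 4 goes to x6.

x6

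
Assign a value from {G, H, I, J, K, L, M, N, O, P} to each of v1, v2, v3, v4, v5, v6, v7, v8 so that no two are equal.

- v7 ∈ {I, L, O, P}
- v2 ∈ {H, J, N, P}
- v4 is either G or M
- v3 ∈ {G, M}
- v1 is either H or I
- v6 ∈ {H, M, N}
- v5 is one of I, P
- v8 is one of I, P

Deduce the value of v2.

The 2 variables v3 and v4 are confined to {G, M}, which locks those values in; drop them from v6.
v5 and v8 between them cover only {I, P} — a naked pair. Remove those values from v1, v2, v7.
v1 must be H (only option left). Eliminate H elsewhere: v2, v6.
v6's domain is down to {N}, so v6 = N. Eliminate N elsewhere: v2.
So v2 = J.

J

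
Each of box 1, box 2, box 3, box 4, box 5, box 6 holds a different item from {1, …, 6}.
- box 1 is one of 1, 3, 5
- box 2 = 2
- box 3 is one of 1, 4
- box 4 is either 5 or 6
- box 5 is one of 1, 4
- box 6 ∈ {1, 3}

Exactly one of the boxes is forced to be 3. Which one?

box 2 has just one choice, so box 2 = 2.
The 5 still-open variables draw from only 5 values {1, 3, 4, 5, 6}, so each is used; only box 4 can be 6, hence box 4 = 6.
Among the 4 still-open variables, 5 fits only box 1 (and all 4 values in {1, 3, 4, 5} must be used), so box 1 = 5.
Among the 3 still-open variables, 3 fits only box 6 (and all 3 values in {1, 3, 4} must be used), so box 6 = 3.

box 6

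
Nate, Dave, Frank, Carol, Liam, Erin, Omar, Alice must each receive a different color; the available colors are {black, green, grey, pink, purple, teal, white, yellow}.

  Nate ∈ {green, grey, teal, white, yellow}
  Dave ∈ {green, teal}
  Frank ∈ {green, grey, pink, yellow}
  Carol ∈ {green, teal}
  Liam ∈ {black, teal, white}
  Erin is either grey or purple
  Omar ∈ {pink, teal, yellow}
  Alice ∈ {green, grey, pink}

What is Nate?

white

The 8 variables draw from only 8 values {black, green, grey, pink, purple, teal, white, yellow}, so each is used; only Liam can be black, hence Liam = black.
Among the 7 still-open variables, purple fits only Erin (and all 7 values in {green, grey, pink, purple, teal, white, yellow} must be used), so Erin = purple.
The 6 still-open variables together cover exactly {green, grey, pink, teal, white, yellow} — 6 values for 6 variables — and white appears only in Nate's list, so Nate = white.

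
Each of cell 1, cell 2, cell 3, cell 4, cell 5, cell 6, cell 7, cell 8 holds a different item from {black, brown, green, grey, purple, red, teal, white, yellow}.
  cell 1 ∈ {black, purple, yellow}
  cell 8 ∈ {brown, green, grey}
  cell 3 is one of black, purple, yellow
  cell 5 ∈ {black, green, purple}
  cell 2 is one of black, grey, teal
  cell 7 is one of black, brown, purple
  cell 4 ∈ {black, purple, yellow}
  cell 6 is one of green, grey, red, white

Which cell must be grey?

cell 8

cell 1, cell 3, cell 4 between them cover only {black, purple, yellow} — a naked triple. Remove those values from cell 2, cell 5, cell 7.
That leaves cell 5 = green. Strike green from cell 6, cell 8.
cell 7 must be brown (only option left). Remove brown from cell 8.
So grey goes to cell 8.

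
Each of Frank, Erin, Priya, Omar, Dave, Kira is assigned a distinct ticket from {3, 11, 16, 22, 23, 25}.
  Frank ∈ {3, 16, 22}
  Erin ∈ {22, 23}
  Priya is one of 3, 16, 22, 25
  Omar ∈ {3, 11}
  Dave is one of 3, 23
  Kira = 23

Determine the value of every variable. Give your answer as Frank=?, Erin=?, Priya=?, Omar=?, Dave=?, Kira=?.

Frank=16, Erin=22, Priya=25, Omar=11, Dave=3, Kira=23

Kira has just one choice, so Kira = 23. Eliminate 23 elsewhere: Erin, Dave.
Erin must be 22 (only option left). Remove 22 from Frank, Priya.
Dave's domain is down to {3}, so Dave = 3. Eliminate 3 elsewhere: Frank, Priya, Omar.
Frank's domain is down to {16}, so Frank = 16. So Priya can't be 16.
Priya must be 25 (only option left).
Omar has just one choice, so Omar = 11.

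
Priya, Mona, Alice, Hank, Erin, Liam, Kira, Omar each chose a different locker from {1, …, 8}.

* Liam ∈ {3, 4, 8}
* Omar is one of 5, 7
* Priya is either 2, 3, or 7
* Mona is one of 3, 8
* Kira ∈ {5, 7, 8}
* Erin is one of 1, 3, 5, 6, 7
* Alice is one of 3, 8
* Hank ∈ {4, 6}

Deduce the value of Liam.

4

The 8 variables together cover exactly {1, 2, 3, 4, 5, 6, 7, 8} — 8 values for 8 variables — and 1 appears only in Erin's list, so Erin = 1.
The 7 still-open variables draw from only 7 values {2, 3, 4, 5, 6, 7, 8}, so each is used; only Priya can be 2, hence Priya = 2.
The 6 still-open variables draw from only 6 values {3, 4, 5, 6, 7, 8}, so each is used; only Hank can be 6, hence Hank = 6.
The 5 still-open variables together cover exactly {3, 4, 5, 7, 8} — 5 values for 5 variables — and 4 appears only in Liam's list, so Liam = 4.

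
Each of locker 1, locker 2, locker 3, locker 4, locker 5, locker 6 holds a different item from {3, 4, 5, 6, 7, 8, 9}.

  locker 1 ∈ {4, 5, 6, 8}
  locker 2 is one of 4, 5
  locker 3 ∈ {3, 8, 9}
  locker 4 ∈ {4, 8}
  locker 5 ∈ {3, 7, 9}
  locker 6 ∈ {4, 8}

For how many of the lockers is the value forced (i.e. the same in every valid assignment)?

2

locker 4 and locker 6 between them cover only {4, 8} — a naked pair. Remove those values from locker 1, locker 2, locker 3.
That leaves locker 2 = 5. So locker 1 can't be 5.
locker 1 must be 6 (only option left).
Determined: locker 1=6, locker 2=5. The other lockers each still have more than one consistent value. That makes 2.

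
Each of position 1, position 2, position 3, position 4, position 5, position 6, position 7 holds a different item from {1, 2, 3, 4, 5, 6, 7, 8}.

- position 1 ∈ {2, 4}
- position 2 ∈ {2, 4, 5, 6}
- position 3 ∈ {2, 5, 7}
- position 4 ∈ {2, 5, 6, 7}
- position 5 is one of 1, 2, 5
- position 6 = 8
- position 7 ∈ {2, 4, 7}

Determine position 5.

position 6 must be 8 (only option left).
The 6 still-open variables draw from only 6 values {1, 2, 4, 5, 6, 7}, so each is used; only position 5 can be 1, hence position 5 = 1.

1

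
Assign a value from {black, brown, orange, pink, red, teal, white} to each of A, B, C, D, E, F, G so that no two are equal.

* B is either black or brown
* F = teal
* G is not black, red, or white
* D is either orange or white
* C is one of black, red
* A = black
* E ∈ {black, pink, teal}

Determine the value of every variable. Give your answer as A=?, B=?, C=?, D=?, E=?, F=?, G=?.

A=black, B=brown, C=red, D=white, E=pink, F=teal, G=orange

A must be black (only option left). Remove black from B, C, E.
B's domain is down to {brown}, so B = brown. Remove brown from G.
C must be red (only option left).
F's domain is down to {teal}, so F = teal. Eliminate teal elsewhere: E, G.
E must be pink (only option left). Remove pink from G.
G's domain is down to {orange}, so G = orange. Eliminate orange elsewhere: D.
That leaves D = white.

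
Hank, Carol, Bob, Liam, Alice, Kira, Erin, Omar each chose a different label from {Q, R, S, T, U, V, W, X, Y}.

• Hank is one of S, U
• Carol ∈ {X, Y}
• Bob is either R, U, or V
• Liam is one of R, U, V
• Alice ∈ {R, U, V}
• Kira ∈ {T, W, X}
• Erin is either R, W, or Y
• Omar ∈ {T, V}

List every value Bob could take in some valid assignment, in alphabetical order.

The 8 variables draw from only 8 values {R, S, T, U, V, W, X, Y}, so each is used; only Hank can be S, hence Hank = S.
The 3 variables Bob, Liam, Alice are confined to {R, U, V}, which locks those values in; drop them from Erin, Omar.
Omar must be T (only option left). Eliminate T elsewhere: Kira.
No further eliminations apply; Bob can still be any of R, U, V.

R, U, V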